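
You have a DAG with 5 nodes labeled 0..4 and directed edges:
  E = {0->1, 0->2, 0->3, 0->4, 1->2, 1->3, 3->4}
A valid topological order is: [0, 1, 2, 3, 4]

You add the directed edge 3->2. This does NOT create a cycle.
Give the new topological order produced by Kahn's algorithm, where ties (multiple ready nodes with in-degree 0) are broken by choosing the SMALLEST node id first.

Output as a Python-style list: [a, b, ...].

Answer: [0, 1, 3, 2, 4]

Derivation:
Old toposort: [0, 1, 2, 3, 4]
Added edge: 3->2
Position of 3 (3) > position of 2 (2). Must reorder: 3 must now come before 2.
Run Kahn's algorithm (break ties by smallest node id):
  initial in-degrees: [0, 1, 3, 2, 2]
  ready (indeg=0): [0]
  pop 0: indeg[1]->0; indeg[2]->2; indeg[3]->1; indeg[4]->1 | ready=[1] | order so far=[0]
  pop 1: indeg[2]->1; indeg[3]->0 | ready=[3] | order so far=[0, 1]
  pop 3: indeg[2]->0; indeg[4]->0 | ready=[2, 4] | order so far=[0, 1, 3]
  pop 2: no out-edges | ready=[4] | order so far=[0, 1, 3, 2]
  pop 4: no out-edges | ready=[] | order so far=[0, 1, 3, 2, 4]
  Result: [0, 1, 3, 2, 4]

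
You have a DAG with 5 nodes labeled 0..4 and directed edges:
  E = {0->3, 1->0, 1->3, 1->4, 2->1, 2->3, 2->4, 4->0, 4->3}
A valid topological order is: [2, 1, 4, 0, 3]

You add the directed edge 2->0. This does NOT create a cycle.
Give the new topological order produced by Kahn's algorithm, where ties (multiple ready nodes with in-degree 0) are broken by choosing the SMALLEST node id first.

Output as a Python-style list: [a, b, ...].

Answer: [2, 1, 4, 0, 3]

Derivation:
Old toposort: [2, 1, 4, 0, 3]
Added edge: 2->0
Position of 2 (0) < position of 0 (3). Old order still valid.
Run Kahn's algorithm (break ties by smallest node id):
  initial in-degrees: [3, 1, 0, 4, 2]
  ready (indeg=0): [2]
  pop 2: indeg[0]->2; indeg[1]->0; indeg[3]->3; indeg[4]->1 | ready=[1] | order so far=[2]
  pop 1: indeg[0]->1; indeg[3]->2; indeg[4]->0 | ready=[4] | order so far=[2, 1]
  pop 4: indeg[0]->0; indeg[3]->1 | ready=[0] | order so far=[2, 1, 4]
  pop 0: indeg[3]->0 | ready=[3] | order so far=[2, 1, 4, 0]
  pop 3: no out-edges | ready=[] | order so far=[2, 1, 4, 0, 3]
  Result: [2, 1, 4, 0, 3]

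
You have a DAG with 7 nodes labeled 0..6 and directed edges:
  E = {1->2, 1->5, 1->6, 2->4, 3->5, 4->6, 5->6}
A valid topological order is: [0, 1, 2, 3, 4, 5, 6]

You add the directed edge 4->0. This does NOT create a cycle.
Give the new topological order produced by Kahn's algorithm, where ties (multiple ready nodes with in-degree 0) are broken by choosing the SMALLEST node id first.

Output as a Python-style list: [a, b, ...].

Answer: [1, 2, 3, 4, 0, 5, 6]

Derivation:
Old toposort: [0, 1, 2, 3, 4, 5, 6]
Added edge: 4->0
Position of 4 (4) > position of 0 (0). Must reorder: 4 must now come before 0.
Run Kahn's algorithm (break ties by smallest node id):
  initial in-degrees: [1, 0, 1, 0, 1, 2, 3]
  ready (indeg=0): [1, 3]
  pop 1: indeg[2]->0; indeg[5]->1; indeg[6]->2 | ready=[2, 3] | order so far=[1]
  pop 2: indeg[4]->0 | ready=[3, 4] | order so far=[1, 2]
  pop 3: indeg[5]->0 | ready=[4, 5] | order so far=[1, 2, 3]
  pop 4: indeg[0]->0; indeg[6]->1 | ready=[0, 5] | order so far=[1, 2, 3, 4]
  pop 0: no out-edges | ready=[5] | order so far=[1, 2, 3, 4, 0]
  pop 5: indeg[6]->0 | ready=[6] | order so far=[1, 2, 3, 4, 0, 5]
  pop 6: no out-edges | ready=[] | order so far=[1, 2, 3, 4, 0, 5, 6]
  Result: [1, 2, 3, 4, 0, 5, 6]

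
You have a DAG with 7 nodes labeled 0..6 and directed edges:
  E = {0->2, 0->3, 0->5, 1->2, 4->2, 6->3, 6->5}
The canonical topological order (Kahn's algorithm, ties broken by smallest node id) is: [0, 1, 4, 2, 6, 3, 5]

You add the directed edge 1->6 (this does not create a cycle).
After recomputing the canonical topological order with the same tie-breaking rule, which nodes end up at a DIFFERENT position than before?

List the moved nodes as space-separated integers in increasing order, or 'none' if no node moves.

Old toposort: [0, 1, 4, 2, 6, 3, 5]
Added edge 1->6
Recompute Kahn (smallest-id tiebreak):
  initial in-degrees: [0, 0, 3, 2, 0, 2, 1]
  ready (indeg=0): [0, 1, 4]
  pop 0: indeg[2]->2; indeg[3]->1; indeg[5]->1 | ready=[1, 4] | order so far=[0]
  pop 1: indeg[2]->1; indeg[6]->0 | ready=[4, 6] | order so far=[0, 1]
  pop 4: indeg[2]->0 | ready=[2, 6] | order so far=[0, 1, 4]
  pop 2: no out-edges | ready=[6] | order so far=[0, 1, 4, 2]
  pop 6: indeg[3]->0; indeg[5]->0 | ready=[3, 5] | order so far=[0, 1, 4, 2, 6]
  pop 3: no out-edges | ready=[5] | order so far=[0, 1, 4, 2, 6, 3]
  pop 5: no out-edges | ready=[] | order so far=[0, 1, 4, 2, 6, 3, 5]
New canonical toposort: [0, 1, 4, 2, 6, 3, 5]
Compare positions:
  Node 0: index 0 -> 0 (same)
  Node 1: index 1 -> 1 (same)
  Node 2: index 3 -> 3 (same)
  Node 3: index 5 -> 5 (same)
  Node 4: index 2 -> 2 (same)
  Node 5: index 6 -> 6 (same)
  Node 6: index 4 -> 4 (same)
Nodes that changed position: none

Answer: none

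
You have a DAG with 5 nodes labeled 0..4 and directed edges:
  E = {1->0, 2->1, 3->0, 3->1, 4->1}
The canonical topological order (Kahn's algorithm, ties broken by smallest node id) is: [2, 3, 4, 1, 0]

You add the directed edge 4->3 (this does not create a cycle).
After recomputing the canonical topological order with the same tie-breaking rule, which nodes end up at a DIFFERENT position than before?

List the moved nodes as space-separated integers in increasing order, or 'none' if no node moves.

Answer: 3 4

Derivation:
Old toposort: [2, 3, 4, 1, 0]
Added edge 4->3
Recompute Kahn (smallest-id tiebreak):
  initial in-degrees: [2, 3, 0, 1, 0]
  ready (indeg=0): [2, 4]
  pop 2: indeg[1]->2 | ready=[4] | order so far=[2]
  pop 4: indeg[1]->1; indeg[3]->0 | ready=[3] | order so far=[2, 4]
  pop 3: indeg[0]->1; indeg[1]->0 | ready=[1] | order so far=[2, 4, 3]
  pop 1: indeg[0]->0 | ready=[0] | order so far=[2, 4, 3, 1]
  pop 0: no out-edges | ready=[] | order so far=[2, 4, 3, 1, 0]
New canonical toposort: [2, 4, 3, 1, 0]
Compare positions:
  Node 0: index 4 -> 4 (same)
  Node 1: index 3 -> 3 (same)
  Node 2: index 0 -> 0 (same)
  Node 3: index 1 -> 2 (moved)
  Node 4: index 2 -> 1 (moved)
Nodes that changed position: 3 4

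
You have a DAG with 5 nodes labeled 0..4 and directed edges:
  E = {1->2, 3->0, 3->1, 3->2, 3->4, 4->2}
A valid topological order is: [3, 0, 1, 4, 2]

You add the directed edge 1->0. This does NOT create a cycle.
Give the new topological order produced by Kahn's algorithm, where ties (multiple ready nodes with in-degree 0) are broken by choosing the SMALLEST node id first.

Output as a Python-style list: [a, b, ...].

Answer: [3, 1, 0, 4, 2]

Derivation:
Old toposort: [3, 0, 1, 4, 2]
Added edge: 1->0
Position of 1 (2) > position of 0 (1). Must reorder: 1 must now come before 0.
Run Kahn's algorithm (break ties by smallest node id):
  initial in-degrees: [2, 1, 3, 0, 1]
  ready (indeg=0): [3]
  pop 3: indeg[0]->1; indeg[1]->0; indeg[2]->2; indeg[4]->0 | ready=[1, 4] | order so far=[3]
  pop 1: indeg[0]->0; indeg[2]->1 | ready=[0, 4] | order so far=[3, 1]
  pop 0: no out-edges | ready=[4] | order so far=[3, 1, 0]
  pop 4: indeg[2]->0 | ready=[2] | order so far=[3, 1, 0, 4]
  pop 2: no out-edges | ready=[] | order so far=[3, 1, 0, 4, 2]
  Result: [3, 1, 0, 4, 2]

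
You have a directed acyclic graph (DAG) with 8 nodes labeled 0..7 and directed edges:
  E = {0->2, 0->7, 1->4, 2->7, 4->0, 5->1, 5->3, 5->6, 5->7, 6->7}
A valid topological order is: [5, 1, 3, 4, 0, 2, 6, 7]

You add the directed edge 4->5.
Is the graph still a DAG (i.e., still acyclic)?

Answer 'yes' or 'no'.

Given toposort: [5, 1, 3, 4, 0, 2, 6, 7]
Position of 4: index 3; position of 5: index 0
New edge 4->5: backward (u after v in old order)
Backward edge: old toposort is now invalid. Check if this creates a cycle.
Does 5 already reach 4? Reachable from 5: [0, 1, 2, 3, 4, 5, 6, 7]. YES -> cycle!
Still a DAG? no

Answer: no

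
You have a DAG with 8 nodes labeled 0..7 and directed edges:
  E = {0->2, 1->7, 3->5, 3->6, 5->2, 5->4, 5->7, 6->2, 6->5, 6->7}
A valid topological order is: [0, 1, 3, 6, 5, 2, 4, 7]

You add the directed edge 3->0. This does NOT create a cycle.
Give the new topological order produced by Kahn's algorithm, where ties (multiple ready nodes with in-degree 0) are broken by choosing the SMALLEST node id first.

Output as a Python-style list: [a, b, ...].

Old toposort: [0, 1, 3, 6, 5, 2, 4, 7]
Added edge: 3->0
Position of 3 (2) > position of 0 (0). Must reorder: 3 must now come before 0.
Run Kahn's algorithm (break ties by smallest node id):
  initial in-degrees: [1, 0, 3, 0, 1, 2, 1, 3]
  ready (indeg=0): [1, 3]
  pop 1: indeg[7]->2 | ready=[3] | order so far=[1]
  pop 3: indeg[0]->0; indeg[5]->1; indeg[6]->0 | ready=[0, 6] | order so far=[1, 3]
  pop 0: indeg[2]->2 | ready=[6] | order so far=[1, 3, 0]
  pop 6: indeg[2]->1; indeg[5]->0; indeg[7]->1 | ready=[5] | order so far=[1, 3, 0, 6]
  pop 5: indeg[2]->0; indeg[4]->0; indeg[7]->0 | ready=[2, 4, 7] | order so far=[1, 3, 0, 6, 5]
  pop 2: no out-edges | ready=[4, 7] | order so far=[1, 3, 0, 6, 5, 2]
  pop 4: no out-edges | ready=[7] | order so far=[1, 3, 0, 6, 5, 2, 4]
  pop 7: no out-edges | ready=[] | order so far=[1, 3, 0, 6, 5, 2, 4, 7]
  Result: [1, 3, 0, 6, 5, 2, 4, 7]

Answer: [1, 3, 0, 6, 5, 2, 4, 7]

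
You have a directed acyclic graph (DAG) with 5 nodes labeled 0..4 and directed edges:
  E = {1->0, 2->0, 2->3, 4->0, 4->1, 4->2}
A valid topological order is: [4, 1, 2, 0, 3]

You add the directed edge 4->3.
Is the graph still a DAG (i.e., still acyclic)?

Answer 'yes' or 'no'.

Answer: yes

Derivation:
Given toposort: [4, 1, 2, 0, 3]
Position of 4: index 0; position of 3: index 4
New edge 4->3: forward
Forward edge: respects the existing order. Still a DAG, same toposort still valid.
Still a DAG? yes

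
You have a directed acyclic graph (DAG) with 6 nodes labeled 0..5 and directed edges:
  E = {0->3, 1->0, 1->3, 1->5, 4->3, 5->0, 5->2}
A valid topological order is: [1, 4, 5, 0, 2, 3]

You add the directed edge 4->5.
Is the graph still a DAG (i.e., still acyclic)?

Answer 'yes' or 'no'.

Given toposort: [1, 4, 5, 0, 2, 3]
Position of 4: index 1; position of 5: index 2
New edge 4->5: forward
Forward edge: respects the existing order. Still a DAG, same toposort still valid.
Still a DAG? yes

Answer: yes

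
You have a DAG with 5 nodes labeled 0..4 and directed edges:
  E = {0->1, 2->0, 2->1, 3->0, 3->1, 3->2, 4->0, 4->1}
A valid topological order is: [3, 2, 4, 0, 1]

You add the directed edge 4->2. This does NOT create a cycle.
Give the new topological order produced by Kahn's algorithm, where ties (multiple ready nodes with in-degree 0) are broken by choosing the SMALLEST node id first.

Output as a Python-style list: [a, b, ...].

Answer: [3, 4, 2, 0, 1]

Derivation:
Old toposort: [3, 2, 4, 0, 1]
Added edge: 4->2
Position of 4 (2) > position of 2 (1). Must reorder: 4 must now come before 2.
Run Kahn's algorithm (break ties by smallest node id):
  initial in-degrees: [3, 4, 2, 0, 0]
  ready (indeg=0): [3, 4]
  pop 3: indeg[0]->2; indeg[1]->3; indeg[2]->1 | ready=[4] | order so far=[3]
  pop 4: indeg[0]->1; indeg[1]->2; indeg[2]->0 | ready=[2] | order so far=[3, 4]
  pop 2: indeg[0]->0; indeg[1]->1 | ready=[0] | order so far=[3, 4, 2]
  pop 0: indeg[1]->0 | ready=[1] | order so far=[3, 4, 2, 0]
  pop 1: no out-edges | ready=[] | order so far=[3, 4, 2, 0, 1]
  Result: [3, 4, 2, 0, 1]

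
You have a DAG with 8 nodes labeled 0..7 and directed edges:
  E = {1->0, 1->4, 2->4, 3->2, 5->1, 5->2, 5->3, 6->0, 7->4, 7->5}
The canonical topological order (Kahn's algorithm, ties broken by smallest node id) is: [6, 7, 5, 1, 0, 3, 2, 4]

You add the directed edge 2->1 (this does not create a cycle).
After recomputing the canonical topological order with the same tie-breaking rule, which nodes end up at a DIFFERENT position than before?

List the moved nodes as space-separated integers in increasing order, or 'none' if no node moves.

Answer: 0 1 2 3

Derivation:
Old toposort: [6, 7, 5, 1, 0, 3, 2, 4]
Added edge 2->1
Recompute Kahn (smallest-id tiebreak):
  initial in-degrees: [2, 2, 2, 1, 3, 1, 0, 0]
  ready (indeg=0): [6, 7]
  pop 6: indeg[0]->1 | ready=[7] | order so far=[6]
  pop 7: indeg[4]->2; indeg[5]->0 | ready=[5] | order so far=[6, 7]
  pop 5: indeg[1]->1; indeg[2]->1; indeg[3]->0 | ready=[3] | order so far=[6, 7, 5]
  pop 3: indeg[2]->0 | ready=[2] | order so far=[6, 7, 5, 3]
  pop 2: indeg[1]->0; indeg[4]->1 | ready=[1] | order so far=[6, 7, 5, 3, 2]
  pop 1: indeg[0]->0; indeg[4]->0 | ready=[0, 4] | order so far=[6, 7, 5, 3, 2, 1]
  pop 0: no out-edges | ready=[4] | order so far=[6, 7, 5, 3, 2, 1, 0]
  pop 4: no out-edges | ready=[] | order so far=[6, 7, 5, 3, 2, 1, 0, 4]
New canonical toposort: [6, 7, 5, 3, 2, 1, 0, 4]
Compare positions:
  Node 0: index 4 -> 6 (moved)
  Node 1: index 3 -> 5 (moved)
  Node 2: index 6 -> 4 (moved)
  Node 3: index 5 -> 3 (moved)
  Node 4: index 7 -> 7 (same)
  Node 5: index 2 -> 2 (same)
  Node 6: index 0 -> 0 (same)
  Node 7: index 1 -> 1 (same)
Nodes that changed position: 0 1 2 3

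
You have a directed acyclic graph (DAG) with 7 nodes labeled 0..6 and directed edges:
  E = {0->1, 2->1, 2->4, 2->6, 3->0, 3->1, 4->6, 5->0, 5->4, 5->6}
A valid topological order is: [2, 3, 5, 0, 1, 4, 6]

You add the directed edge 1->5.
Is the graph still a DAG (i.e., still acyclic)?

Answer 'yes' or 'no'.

Answer: no

Derivation:
Given toposort: [2, 3, 5, 0, 1, 4, 6]
Position of 1: index 4; position of 5: index 2
New edge 1->5: backward (u after v in old order)
Backward edge: old toposort is now invalid. Check if this creates a cycle.
Does 5 already reach 1? Reachable from 5: [0, 1, 4, 5, 6]. YES -> cycle!
Still a DAG? no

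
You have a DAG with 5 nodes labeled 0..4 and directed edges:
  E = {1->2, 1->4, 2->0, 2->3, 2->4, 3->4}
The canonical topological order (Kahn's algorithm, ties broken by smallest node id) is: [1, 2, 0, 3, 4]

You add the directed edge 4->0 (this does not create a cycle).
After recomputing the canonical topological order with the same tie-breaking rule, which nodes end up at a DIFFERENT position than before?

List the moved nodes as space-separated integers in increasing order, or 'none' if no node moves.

Old toposort: [1, 2, 0, 3, 4]
Added edge 4->0
Recompute Kahn (smallest-id tiebreak):
  initial in-degrees: [2, 0, 1, 1, 3]
  ready (indeg=0): [1]
  pop 1: indeg[2]->0; indeg[4]->2 | ready=[2] | order so far=[1]
  pop 2: indeg[0]->1; indeg[3]->0; indeg[4]->1 | ready=[3] | order so far=[1, 2]
  pop 3: indeg[4]->0 | ready=[4] | order so far=[1, 2, 3]
  pop 4: indeg[0]->0 | ready=[0] | order so far=[1, 2, 3, 4]
  pop 0: no out-edges | ready=[] | order so far=[1, 2, 3, 4, 0]
New canonical toposort: [1, 2, 3, 4, 0]
Compare positions:
  Node 0: index 2 -> 4 (moved)
  Node 1: index 0 -> 0 (same)
  Node 2: index 1 -> 1 (same)
  Node 3: index 3 -> 2 (moved)
  Node 4: index 4 -> 3 (moved)
Nodes that changed position: 0 3 4

Answer: 0 3 4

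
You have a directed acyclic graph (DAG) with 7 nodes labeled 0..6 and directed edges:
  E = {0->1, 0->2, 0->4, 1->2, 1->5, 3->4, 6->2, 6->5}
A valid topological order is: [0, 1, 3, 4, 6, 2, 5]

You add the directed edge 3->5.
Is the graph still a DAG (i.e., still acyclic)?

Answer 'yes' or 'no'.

Given toposort: [0, 1, 3, 4, 6, 2, 5]
Position of 3: index 2; position of 5: index 6
New edge 3->5: forward
Forward edge: respects the existing order. Still a DAG, same toposort still valid.
Still a DAG? yes

Answer: yes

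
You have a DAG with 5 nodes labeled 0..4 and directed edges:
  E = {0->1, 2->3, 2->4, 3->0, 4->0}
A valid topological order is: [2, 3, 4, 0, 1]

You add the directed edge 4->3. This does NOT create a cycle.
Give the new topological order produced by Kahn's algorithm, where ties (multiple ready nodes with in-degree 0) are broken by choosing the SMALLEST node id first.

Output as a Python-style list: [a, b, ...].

Old toposort: [2, 3, 4, 0, 1]
Added edge: 4->3
Position of 4 (2) > position of 3 (1). Must reorder: 4 must now come before 3.
Run Kahn's algorithm (break ties by smallest node id):
  initial in-degrees: [2, 1, 0, 2, 1]
  ready (indeg=0): [2]
  pop 2: indeg[3]->1; indeg[4]->0 | ready=[4] | order so far=[2]
  pop 4: indeg[0]->1; indeg[3]->0 | ready=[3] | order so far=[2, 4]
  pop 3: indeg[0]->0 | ready=[0] | order so far=[2, 4, 3]
  pop 0: indeg[1]->0 | ready=[1] | order so far=[2, 4, 3, 0]
  pop 1: no out-edges | ready=[] | order so far=[2, 4, 3, 0, 1]
  Result: [2, 4, 3, 0, 1]

Answer: [2, 4, 3, 0, 1]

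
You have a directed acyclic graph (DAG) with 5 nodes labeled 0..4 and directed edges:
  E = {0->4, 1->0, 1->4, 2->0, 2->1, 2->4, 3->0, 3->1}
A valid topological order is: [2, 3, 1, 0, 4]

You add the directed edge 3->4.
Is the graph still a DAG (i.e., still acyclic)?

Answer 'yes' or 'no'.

Given toposort: [2, 3, 1, 0, 4]
Position of 3: index 1; position of 4: index 4
New edge 3->4: forward
Forward edge: respects the existing order. Still a DAG, same toposort still valid.
Still a DAG? yes

Answer: yes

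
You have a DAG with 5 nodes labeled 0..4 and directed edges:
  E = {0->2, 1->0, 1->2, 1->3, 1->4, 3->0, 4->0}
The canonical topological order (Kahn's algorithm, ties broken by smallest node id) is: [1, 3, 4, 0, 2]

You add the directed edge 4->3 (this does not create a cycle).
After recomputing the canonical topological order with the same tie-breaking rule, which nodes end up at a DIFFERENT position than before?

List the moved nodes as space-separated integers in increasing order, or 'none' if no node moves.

Answer: 3 4

Derivation:
Old toposort: [1, 3, 4, 0, 2]
Added edge 4->3
Recompute Kahn (smallest-id tiebreak):
  initial in-degrees: [3, 0, 2, 2, 1]
  ready (indeg=0): [1]
  pop 1: indeg[0]->2; indeg[2]->1; indeg[3]->1; indeg[4]->0 | ready=[4] | order so far=[1]
  pop 4: indeg[0]->1; indeg[3]->0 | ready=[3] | order so far=[1, 4]
  pop 3: indeg[0]->0 | ready=[0] | order so far=[1, 4, 3]
  pop 0: indeg[2]->0 | ready=[2] | order so far=[1, 4, 3, 0]
  pop 2: no out-edges | ready=[] | order so far=[1, 4, 3, 0, 2]
New canonical toposort: [1, 4, 3, 0, 2]
Compare positions:
  Node 0: index 3 -> 3 (same)
  Node 1: index 0 -> 0 (same)
  Node 2: index 4 -> 4 (same)
  Node 3: index 1 -> 2 (moved)
  Node 4: index 2 -> 1 (moved)
Nodes that changed position: 3 4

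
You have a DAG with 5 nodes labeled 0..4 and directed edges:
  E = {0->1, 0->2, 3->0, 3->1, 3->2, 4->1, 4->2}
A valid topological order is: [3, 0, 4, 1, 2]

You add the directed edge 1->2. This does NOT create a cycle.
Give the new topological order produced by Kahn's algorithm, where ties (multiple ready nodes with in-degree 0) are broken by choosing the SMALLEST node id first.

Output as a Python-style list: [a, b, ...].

Old toposort: [3, 0, 4, 1, 2]
Added edge: 1->2
Position of 1 (3) < position of 2 (4). Old order still valid.
Run Kahn's algorithm (break ties by smallest node id):
  initial in-degrees: [1, 3, 4, 0, 0]
  ready (indeg=0): [3, 4]
  pop 3: indeg[0]->0; indeg[1]->2; indeg[2]->3 | ready=[0, 4] | order so far=[3]
  pop 0: indeg[1]->1; indeg[2]->2 | ready=[4] | order so far=[3, 0]
  pop 4: indeg[1]->0; indeg[2]->1 | ready=[1] | order so far=[3, 0, 4]
  pop 1: indeg[2]->0 | ready=[2] | order so far=[3, 0, 4, 1]
  pop 2: no out-edges | ready=[] | order so far=[3, 0, 4, 1, 2]
  Result: [3, 0, 4, 1, 2]

Answer: [3, 0, 4, 1, 2]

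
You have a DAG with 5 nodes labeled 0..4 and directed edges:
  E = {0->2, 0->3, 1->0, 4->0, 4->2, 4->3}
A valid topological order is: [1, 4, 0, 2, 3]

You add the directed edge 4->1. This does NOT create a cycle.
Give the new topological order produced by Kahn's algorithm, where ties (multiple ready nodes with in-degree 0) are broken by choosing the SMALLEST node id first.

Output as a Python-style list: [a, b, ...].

Old toposort: [1, 4, 0, 2, 3]
Added edge: 4->1
Position of 4 (1) > position of 1 (0). Must reorder: 4 must now come before 1.
Run Kahn's algorithm (break ties by smallest node id):
  initial in-degrees: [2, 1, 2, 2, 0]
  ready (indeg=0): [4]
  pop 4: indeg[0]->1; indeg[1]->0; indeg[2]->1; indeg[3]->1 | ready=[1] | order so far=[4]
  pop 1: indeg[0]->0 | ready=[0] | order so far=[4, 1]
  pop 0: indeg[2]->0; indeg[3]->0 | ready=[2, 3] | order so far=[4, 1, 0]
  pop 2: no out-edges | ready=[3] | order so far=[4, 1, 0, 2]
  pop 3: no out-edges | ready=[] | order so far=[4, 1, 0, 2, 3]
  Result: [4, 1, 0, 2, 3]

Answer: [4, 1, 0, 2, 3]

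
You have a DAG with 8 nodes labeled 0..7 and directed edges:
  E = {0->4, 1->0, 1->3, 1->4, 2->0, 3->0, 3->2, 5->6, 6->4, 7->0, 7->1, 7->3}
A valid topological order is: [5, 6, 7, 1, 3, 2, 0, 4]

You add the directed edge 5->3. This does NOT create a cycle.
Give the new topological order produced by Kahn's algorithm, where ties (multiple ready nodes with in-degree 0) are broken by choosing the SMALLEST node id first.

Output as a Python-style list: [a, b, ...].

Answer: [5, 6, 7, 1, 3, 2, 0, 4]

Derivation:
Old toposort: [5, 6, 7, 1, 3, 2, 0, 4]
Added edge: 5->3
Position of 5 (0) < position of 3 (4). Old order still valid.
Run Kahn's algorithm (break ties by smallest node id):
  initial in-degrees: [4, 1, 1, 3, 3, 0, 1, 0]
  ready (indeg=0): [5, 7]
  pop 5: indeg[3]->2; indeg[6]->0 | ready=[6, 7] | order so far=[5]
  pop 6: indeg[4]->2 | ready=[7] | order so far=[5, 6]
  pop 7: indeg[0]->3; indeg[1]->0; indeg[3]->1 | ready=[1] | order so far=[5, 6, 7]
  pop 1: indeg[0]->2; indeg[3]->0; indeg[4]->1 | ready=[3] | order so far=[5, 6, 7, 1]
  pop 3: indeg[0]->1; indeg[2]->0 | ready=[2] | order so far=[5, 6, 7, 1, 3]
  pop 2: indeg[0]->0 | ready=[0] | order so far=[5, 6, 7, 1, 3, 2]
  pop 0: indeg[4]->0 | ready=[4] | order so far=[5, 6, 7, 1, 3, 2, 0]
  pop 4: no out-edges | ready=[] | order so far=[5, 6, 7, 1, 3, 2, 0, 4]
  Result: [5, 6, 7, 1, 3, 2, 0, 4]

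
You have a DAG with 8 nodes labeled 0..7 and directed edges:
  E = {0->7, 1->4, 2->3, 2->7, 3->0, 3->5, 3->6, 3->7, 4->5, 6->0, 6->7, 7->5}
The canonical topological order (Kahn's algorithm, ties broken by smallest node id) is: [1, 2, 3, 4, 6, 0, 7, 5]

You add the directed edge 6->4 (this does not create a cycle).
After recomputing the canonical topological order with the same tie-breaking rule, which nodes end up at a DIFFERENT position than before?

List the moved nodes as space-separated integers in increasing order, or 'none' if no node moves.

Old toposort: [1, 2, 3, 4, 6, 0, 7, 5]
Added edge 6->4
Recompute Kahn (smallest-id tiebreak):
  initial in-degrees: [2, 0, 0, 1, 2, 3, 1, 4]
  ready (indeg=0): [1, 2]
  pop 1: indeg[4]->1 | ready=[2] | order so far=[1]
  pop 2: indeg[3]->0; indeg[7]->3 | ready=[3] | order so far=[1, 2]
  pop 3: indeg[0]->1; indeg[5]->2; indeg[6]->0; indeg[7]->2 | ready=[6] | order so far=[1, 2, 3]
  pop 6: indeg[0]->0; indeg[4]->0; indeg[7]->1 | ready=[0, 4] | order so far=[1, 2, 3, 6]
  pop 0: indeg[7]->0 | ready=[4, 7] | order so far=[1, 2, 3, 6, 0]
  pop 4: indeg[5]->1 | ready=[7] | order so far=[1, 2, 3, 6, 0, 4]
  pop 7: indeg[5]->0 | ready=[5] | order so far=[1, 2, 3, 6, 0, 4, 7]
  pop 5: no out-edges | ready=[] | order so far=[1, 2, 3, 6, 0, 4, 7, 5]
New canonical toposort: [1, 2, 3, 6, 0, 4, 7, 5]
Compare positions:
  Node 0: index 5 -> 4 (moved)
  Node 1: index 0 -> 0 (same)
  Node 2: index 1 -> 1 (same)
  Node 3: index 2 -> 2 (same)
  Node 4: index 3 -> 5 (moved)
  Node 5: index 7 -> 7 (same)
  Node 6: index 4 -> 3 (moved)
  Node 7: index 6 -> 6 (same)
Nodes that changed position: 0 4 6

Answer: 0 4 6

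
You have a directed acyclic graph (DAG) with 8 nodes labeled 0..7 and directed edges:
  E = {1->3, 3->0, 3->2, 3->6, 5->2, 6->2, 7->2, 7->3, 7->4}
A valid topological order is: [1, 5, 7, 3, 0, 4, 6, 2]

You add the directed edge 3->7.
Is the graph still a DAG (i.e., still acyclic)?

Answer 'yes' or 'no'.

Given toposort: [1, 5, 7, 3, 0, 4, 6, 2]
Position of 3: index 3; position of 7: index 2
New edge 3->7: backward (u after v in old order)
Backward edge: old toposort is now invalid. Check if this creates a cycle.
Does 7 already reach 3? Reachable from 7: [0, 2, 3, 4, 6, 7]. YES -> cycle!
Still a DAG? no

Answer: no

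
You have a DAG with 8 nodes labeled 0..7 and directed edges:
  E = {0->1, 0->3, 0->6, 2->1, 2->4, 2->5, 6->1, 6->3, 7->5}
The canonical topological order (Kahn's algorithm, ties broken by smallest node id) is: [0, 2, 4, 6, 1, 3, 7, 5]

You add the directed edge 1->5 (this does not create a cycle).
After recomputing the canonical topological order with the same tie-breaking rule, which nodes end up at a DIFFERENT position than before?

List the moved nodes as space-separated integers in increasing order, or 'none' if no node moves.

Old toposort: [0, 2, 4, 6, 1, 3, 7, 5]
Added edge 1->5
Recompute Kahn (smallest-id tiebreak):
  initial in-degrees: [0, 3, 0, 2, 1, 3, 1, 0]
  ready (indeg=0): [0, 2, 7]
  pop 0: indeg[1]->2; indeg[3]->1; indeg[6]->0 | ready=[2, 6, 7] | order so far=[0]
  pop 2: indeg[1]->1; indeg[4]->0; indeg[5]->2 | ready=[4, 6, 7] | order so far=[0, 2]
  pop 4: no out-edges | ready=[6, 7] | order so far=[0, 2, 4]
  pop 6: indeg[1]->0; indeg[3]->0 | ready=[1, 3, 7] | order so far=[0, 2, 4, 6]
  pop 1: indeg[5]->1 | ready=[3, 7] | order so far=[0, 2, 4, 6, 1]
  pop 3: no out-edges | ready=[7] | order so far=[0, 2, 4, 6, 1, 3]
  pop 7: indeg[5]->0 | ready=[5] | order so far=[0, 2, 4, 6, 1, 3, 7]
  pop 5: no out-edges | ready=[] | order so far=[0, 2, 4, 6, 1, 3, 7, 5]
New canonical toposort: [0, 2, 4, 6, 1, 3, 7, 5]
Compare positions:
  Node 0: index 0 -> 0 (same)
  Node 1: index 4 -> 4 (same)
  Node 2: index 1 -> 1 (same)
  Node 3: index 5 -> 5 (same)
  Node 4: index 2 -> 2 (same)
  Node 5: index 7 -> 7 (same)
  Node 6: index 3 -> 3 (same)
  Node 7: index 6 -> 6 (same)
Nodes that changed position: none

Answer: none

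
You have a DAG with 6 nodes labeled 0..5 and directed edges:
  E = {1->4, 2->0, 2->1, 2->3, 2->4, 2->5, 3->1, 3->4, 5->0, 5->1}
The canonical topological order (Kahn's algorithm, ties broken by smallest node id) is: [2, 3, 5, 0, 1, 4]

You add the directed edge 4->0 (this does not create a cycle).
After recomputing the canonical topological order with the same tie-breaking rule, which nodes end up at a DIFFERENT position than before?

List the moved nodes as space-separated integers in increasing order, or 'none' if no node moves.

Old toposort: [2, 3, 5, 0, 1, 4]
Added edge 4->0
Recompute Kahn (smallest-id tiebreak):
  initial in-degrees: [3, 3, 0, 1, 3, 1]
  ready (indeg=0): [2]
  pop 2: indeg[0]->2; indeg[1]->2; indeg[3]->0; indeg[4]->2; indeg[5]->0 | ready=[3, 5] | order so far=[2]
  pop 3: indeg[1]->1; indeg[4]->1 | ready=[5] | order so far=[2, 3]
  pop 5: indeg[0]->1; indeg[1]->0 | ready=[1] | order so far=[2, 3, 5]
  pop 1: indeg[4]->0 | ready=[4] | order so far=[2, 3, 5, 1]
  pop 4: indeg[0]->0 | ready=[0] | order so far=[2, 3, 5, 1, 4]
  pop 0: no out-edges | ready=[] | order so far=[2, 3, 5, 1, 4, 0]
New canonical toposort: [2, 3, 5, 1, 4, 0]
Compare positions:
  Node 0: index 3 -> 5 (moved)
  Node 1: index 4 -> 3 (moved)
  Node 2: index 0 -> 0 (same)
  Node 3: index 1 -> 1 (same)
  Node 4: index 5 -> 4 (moved)
  Node 5: index 2 -> 2 (same)
Nodes that changed position: 0 1 4

Answer: 0 1 4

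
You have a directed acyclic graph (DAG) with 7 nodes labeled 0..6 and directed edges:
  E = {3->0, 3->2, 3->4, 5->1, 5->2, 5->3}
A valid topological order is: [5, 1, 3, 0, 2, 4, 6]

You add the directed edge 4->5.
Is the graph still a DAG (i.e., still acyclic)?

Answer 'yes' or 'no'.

Answer: no

Derivation:
Given toposort: [5, 1, 3, 0, 2, 4, 6]
Position of 4: index 5; position of 5: index 0
New edge 4->5: backward (u after v in old order)
Backward edge: old toposort is now invalid. Check if this creates a cycle.
Does 5 already reach 4? Reachable from 5: [0, 1, 2, 3, 4, 5]. YES -> cycle!
Still a DAG? no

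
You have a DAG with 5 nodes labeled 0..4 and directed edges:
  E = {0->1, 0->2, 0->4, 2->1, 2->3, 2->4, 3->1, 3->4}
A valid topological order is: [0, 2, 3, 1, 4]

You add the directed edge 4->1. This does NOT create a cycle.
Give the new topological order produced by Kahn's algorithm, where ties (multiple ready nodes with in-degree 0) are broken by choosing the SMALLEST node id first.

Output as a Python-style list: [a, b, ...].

Answer: [0, 2, 3, 4, 1]

Derivation:
Old toposort: [0, 2, 3, 1, 4]
Added edge: 4->1
Position of 4 (4) > position of 1 (3). Must reorder: 4 must now come before 1.
Run Kahn's algorithm (break ties by smallest node id):
  initial in-degrees: [0, 4, 1, 1, 3]
  ready (indeg=0): [0]
  pop 0: indeg[1]->3; indeg[2]->0; indeg[4]->2 | ready=[2] | order so far=[0]
  pop 2: indeg[1]->2; indeg[3]->0; indeg[4]->1 | ready=[3] | order so far=[0, 2]
  pop 3: indeg[1]->1; indeg[4]->0 | ready=[4] | order so far=[0, 2, 3]
  pop 4: indeg[1]->0 | ready=[1] | order so far=[0, 2, 3, 4]
  pop 1: no out-edges | ready=[] | order so far=[0, 2, 3, 4, 1]
  Result: [0, 2, 3, 4, 1]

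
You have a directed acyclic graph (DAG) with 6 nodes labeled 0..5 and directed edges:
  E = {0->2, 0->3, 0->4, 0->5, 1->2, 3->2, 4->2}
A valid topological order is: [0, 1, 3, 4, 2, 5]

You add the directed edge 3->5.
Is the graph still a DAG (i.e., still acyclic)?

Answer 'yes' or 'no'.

Given toposort: [0, 1, 3, 4, 2, 5]
Position of 3: index 2; position of 5: index 5
New edge 3->5: forward
Forward edge: respects the existing order. Still a DAG, same toposort still valid.
Still a DAG? yes

Answer: yes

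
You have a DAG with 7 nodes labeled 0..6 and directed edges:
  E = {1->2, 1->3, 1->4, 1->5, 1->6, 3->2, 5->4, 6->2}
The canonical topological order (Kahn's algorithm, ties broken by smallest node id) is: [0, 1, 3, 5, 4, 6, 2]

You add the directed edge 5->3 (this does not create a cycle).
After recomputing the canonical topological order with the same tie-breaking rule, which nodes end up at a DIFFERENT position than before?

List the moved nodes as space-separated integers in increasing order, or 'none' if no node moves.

Old toposort: [0, 1, 3, 5, 4, 6, 2]
Added edge 5->3
Recompute Kahn (smallest-id tiebreak):
  initial in-degrees: [0, 0, 3, 2, 2, 1, 1]
  ready (indeg=0): [0, 1]
  pop 0: no out-edges | ready=[1] | order so far=[0]
  pop 1: indeg[2]->2; indeg[3]->1; indeg[4]->1; indeg[5]->0; indeg[6]->0 | ready=[5, 6] | order so far=[0, 1]
  pop 5: indeg[3]->0; indeg[4]->0 | ready=[3, 4, 6] | order so far=[0, 1, 5]
  pop 3: indeg[2]->1 | ready=[4, 6] | order so far=[0, 1, 5, 3]
  pop 4: no out-edges | ready=[6] | order so far=[0, 1, 5, 3, 4]
  pop 6: indeg[2]->0 | ready=[2] | order so far=[0, 1, 5, 3, 4, 6]
  pop 2: no out-edges | ready=[] | order so far=[0, 1, 5, 3, 4, 6, 2]
New canonical toposort: [0, 1, 5, 3, 4, 6, 2]
Compare positions:
  Node 0: index 0 -> 0 (same)
  Node 1: index 1 -> 1 (same)
  Node 2: index 6 -> 6 (same)
  Node 3: index 2 -> 3 (moved)
  Node 4: index 4 -> 4 (same)
  Node 5: index 3 -> 2 (moved)
  Node 6: index 5 -> 5 (same)
Nodes that changed position: 3 5

Answer: 3 5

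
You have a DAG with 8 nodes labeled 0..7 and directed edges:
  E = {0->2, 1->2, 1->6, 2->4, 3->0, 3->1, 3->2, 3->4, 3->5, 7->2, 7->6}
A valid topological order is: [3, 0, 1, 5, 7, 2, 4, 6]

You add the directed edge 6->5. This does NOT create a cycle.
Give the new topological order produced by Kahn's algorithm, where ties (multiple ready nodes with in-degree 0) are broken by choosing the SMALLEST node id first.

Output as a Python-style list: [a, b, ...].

Answer: [3, 0, 1, 7, 2, 4, 6, 5]

Derivation:
Old toposort: [3, 0, 1, 5, 7, 2, 4, 6]
Added edge: 6->5
Position of 6 (7) > position of 5 (3). Must reorder: 6 must now come before 5.
Run Kahn's algorithm (break ties by smallest node id):
  initial in-degrees: [1, 1, 4, 0, 2, 2, 2, 0]
  ready (indeg=0): [3, 7]
  pop 3: indeg[0]->0; indeg[1]->0; indeg[2]->3; indeg[4]->1; indeg[5]->1 | ready=[0, 1, 7] | order so far=[3]
  pop 0: indeg[2]->2 | ready=[1, 7] | order so far=[3, 0]
  pop 1: indeg[2]->1; indeg[6]->1 | ready=[7] | order so far=[3, 0, 1]
  pop 7: indeg[2]->0; indeg[6]->0 | ready=[2, 6] | order so far=[3, 0, 1, 7]
  pop 2: indeg[4]->0 | ready=[4, 6] | order so far=[3, 0, 1, 7, 2]
  pop 4: no out-edges | ready=[6] | order so far=[3, 0, 1, 7, 2, 4]
  pop 6: indeg[5]->0 | ready=[5] | order so far=[3, 0, 1, 7, 2, 4, 6]
  pop 5: no out-edges | ready=[] | order so far=[3, 0, 1, 7, 2, 4, 6, 5]
  Result: [3, 0, 1, 7, 2, 4, 6, 5]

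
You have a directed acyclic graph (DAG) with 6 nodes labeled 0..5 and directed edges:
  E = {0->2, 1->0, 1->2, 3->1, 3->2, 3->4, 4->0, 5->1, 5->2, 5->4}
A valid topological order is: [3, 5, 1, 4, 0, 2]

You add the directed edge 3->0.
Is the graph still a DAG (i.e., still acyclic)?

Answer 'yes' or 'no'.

Answer: yes

Derivation:
Given toposort: [3, 5, 1, 4, 0, 2]
Position of 3: index 0; position of 0: index 4
New edge 3->0: forward
Forward edge: respects the existing order. Still a DAG, same toposort still valid.
Still a DAG? yes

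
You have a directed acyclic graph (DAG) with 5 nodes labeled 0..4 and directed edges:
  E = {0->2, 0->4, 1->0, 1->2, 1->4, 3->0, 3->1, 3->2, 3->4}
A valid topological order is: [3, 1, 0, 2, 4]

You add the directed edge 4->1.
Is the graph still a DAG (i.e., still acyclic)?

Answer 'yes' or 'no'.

Given toposort: [3, 1, 0, 2, 4]
Position of 4: index 4; position of 1: index 1
New edge 4->1: backward (u after v in old order)
Backward edge: old toposort is now invalid. Check if this creates a cycle.
Does 1 already reach 4? Reachable from 1: [0, 1, 2, 4]. YES -> cycle!
Still a DAG? no

Answer: no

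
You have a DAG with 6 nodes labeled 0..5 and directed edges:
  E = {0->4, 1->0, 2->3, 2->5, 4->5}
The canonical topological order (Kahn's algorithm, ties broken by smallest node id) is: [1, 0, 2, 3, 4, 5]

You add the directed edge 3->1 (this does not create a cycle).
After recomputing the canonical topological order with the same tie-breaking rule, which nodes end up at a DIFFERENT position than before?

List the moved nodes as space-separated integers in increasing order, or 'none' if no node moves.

Answer: 0 1 2 3

Derivation:
Old toposort: [1, 0, 2, 3, 4, 5]
Added edge 3->1
Recompute Kahn (smallest-id tiebreak):
  initial in-degrees: [1, 1, 0, 1, 1, 2]
  ready (indeg=0): [2]
  pop 2: indeg[3]->0; indeg[5]->1 | ready=[3] | order so far=[2]
  pop 3: indeg[1]->0 | ready=[1] | order so far=[2, 3]
  pop 1: indeg[0]->0 | ready=[0] | order so far=[2, 3, 1]
  pop 0: indeg[4]->0 | ready=[4] | order so far=[2, 3, 1, 0]
  pop 4: indeg[5]->0 | ready=[5] | order so far=[2, 3, 1, 0, 4]
  pop 5: no out-edges | ready=[] | order so far=[2, 3, 1, 0, 4, 5]
New canonical toposort: [2, 3, 1, 0, 4, 5]
Compare positions:
  Node 0: index 1 -> 3 (moved)
  Node 1: index 0 -> 2 (moved)
  Node 2: index 2 -> 0 (moved)
  Node 3: index 3 -> 1 (moved)
  Node 4: index 4 -> 4 (same)
  Node 5: index 5 -> 5 (same)
Nodes that changed position: 0 1 2 3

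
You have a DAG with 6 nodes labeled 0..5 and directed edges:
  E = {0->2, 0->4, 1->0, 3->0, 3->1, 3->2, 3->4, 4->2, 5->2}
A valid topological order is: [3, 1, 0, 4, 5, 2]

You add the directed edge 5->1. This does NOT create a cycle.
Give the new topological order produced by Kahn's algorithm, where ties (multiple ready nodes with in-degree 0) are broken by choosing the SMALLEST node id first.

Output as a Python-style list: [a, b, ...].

Old toposort: [3, 1, 0, 4, 5, 2]
Added edge: 5->1
Position of 5 (4) > position of 1 (1). Must reorder: 5 must now come before 1.
Run Kahn's algorithm (break ties by smallest node id):
  initial in-degrees: [2, 2, 4, 0, 2, 0]
  ready (indeg=0): [3, 5]
  pop 3: indeg[0]->1; indeg[1]->1; indeg[2]->3; indeg[4]->1 | ready=[5] | order so far=[3]
  pop 5: indeg[1]->0; indeg[2]->2 | ready=[1] | order so far=[3, 5]
  pop 1: indeg[0]->0 | ready=[0] | order so far=[3, 5, 1]
  pop 0: indeg[2]->1; indeg[4]->0 | ready=[4] | order so far=[3, 5, 1, 0]
  pop 4: indeg[2]->0 | ready=[2] | order so far=[3, 5, 1, 0, 4]
  pop 2: no out-edges | ready=[] | order so far=[3, 5, 1, 0, 4, 2]
  Result: [3, 5, 1, 0, 4, 2]

Answer: [3, 5, 1, 0, 4, 2]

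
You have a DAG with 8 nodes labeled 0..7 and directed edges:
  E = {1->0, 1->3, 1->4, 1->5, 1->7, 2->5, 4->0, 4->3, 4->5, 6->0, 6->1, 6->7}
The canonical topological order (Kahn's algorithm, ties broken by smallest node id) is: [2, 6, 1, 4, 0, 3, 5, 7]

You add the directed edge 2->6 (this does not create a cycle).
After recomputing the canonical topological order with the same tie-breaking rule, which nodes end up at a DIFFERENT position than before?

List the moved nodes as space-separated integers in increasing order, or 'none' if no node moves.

Answer: none

Derivation:
Old toposort: [2, 6, 1, 4, 0, 3, 5, 7]
Added edge 2->6
Recompute Kahn (smallest-id tiebreak):
  initial in-degrees: [3, 1, 0, 2, 1, 3, 1, 2]
  ready (indeg=0): [2]
  pop 2: indeg[5]->2; indeg[6]->0 | ready=[6] | order so far=[2]
  pop 6: indeg[0]->2; indeg[1]->0; indeg[7]->1 | ready=[1] | order so far=[2, 6]
  pop 1: indeg[0]->1; indeg[3]->1; indeg[4]->0; indeg[5]->1; indeg[7]->0 | ready=[4, 7] | order so far=[2, 6, 1]
  pop 4: indeg[0]->0; indeg[3]->0; indeg[5]->0 | ready=[0, 3, 5, 7] | order so far=[2, 6, 1, 4]
  pop 0: no out-edges | ready=[3, 5, 7] | order so far=[2, 6, 1, 4, 0]
  pop 3: no out-edges | ready=[5, 7] | order so far=[2, 6, 1, 4, 0, 3]
  pop 5: no out-edges | ready=[7] | order so far=[2, 6, 1, 4, 0, 3, 5]
  pop 7: no out-edges | ready=[] | order so far=[2, 6, 1, 4, 0, 3, 5, 7]
New canonical toposort: [2, 6, 1, 4, 0, 3, 5, 7]
Compare positions:
  Node 0: index 4 -> 4 (same)
  Node 1: index 2 -> 2 (same)
  Node 2: index 0 -> 0 (same)
  Node 3: index 5 -> 5 (same)
  Node 4: index 3 -> 3 (same)
  Node 5: index 6 -> 6 (same)
  Node 6: index 1 -> 1 (same)
  Node 7: index 7 -> 7 (same)
Nodes that changed position: none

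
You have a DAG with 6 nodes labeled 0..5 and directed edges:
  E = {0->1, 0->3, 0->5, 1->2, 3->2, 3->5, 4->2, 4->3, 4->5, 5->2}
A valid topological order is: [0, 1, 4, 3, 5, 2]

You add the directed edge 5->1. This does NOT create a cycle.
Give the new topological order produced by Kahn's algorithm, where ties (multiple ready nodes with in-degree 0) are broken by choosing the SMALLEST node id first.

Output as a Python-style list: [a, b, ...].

Answer: [0, 4, 3, 5, 1, 2]

Derivation:
Old toposort: [0, 1, 4, 3, 5, 2]
Added edge: 5->1
Position of 5 (4) > position of 1 (1). Must reorder: 5 must now come before 1.
Run Kahn's algorithm (break ties by smallest node id):
  initial in-degrees: [0, 2, 4, 2, 0, 3]
  ready (indeg=0): [0, 4]
  pop 0: indeg[1]->1; indeg[3]->1; indeg[5]->2 | ready=[4] | order so far=[0]
  pop 4: indeg[2]->3; indeg[3]->0; indeg[5]->1 | ready=[3] | order so far=[0, 4]
  pop 3: indeg[2]->2; indeg[5]->0 | ready=[5] | order so far=[0, 4, 3]
  pop 5: indeg[1]->0; indeg[2]->1 | ready=[1] | order so far=[0, 4, 3, 5]
  pop 1: indeg[2]->0 | ready=[2] | order so far=[0, 4, 3, 5, 1]
  pop 2: no out-edges | ready=[] | order so far=[0, 4, 3, 5, 1, 2]
  Result: [0, 4, 3, 5, 1, 2]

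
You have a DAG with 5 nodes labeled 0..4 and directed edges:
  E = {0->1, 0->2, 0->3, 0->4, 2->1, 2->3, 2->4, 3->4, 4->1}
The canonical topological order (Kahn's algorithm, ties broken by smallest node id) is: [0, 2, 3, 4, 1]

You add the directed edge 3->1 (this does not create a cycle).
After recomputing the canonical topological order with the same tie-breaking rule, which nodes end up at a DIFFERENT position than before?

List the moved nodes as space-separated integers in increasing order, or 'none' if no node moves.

Old toposort: [0, 2, 3, 4, 1]
Added edge 3->1
Recompute Kahn (smallest-id tiebreak):
  initial in-degrees: [0, 4, 1, 2, 3]
  ready (indeg=0): [0]
  pop 0: indeg[1]->3; indeg[2]->0; indeg[3]->1; indeg[4]->2 | ready=[2] | order so far=[0]
  pop 2: indeg[1]->2; indeg[3]->0; indeg[4]->1 | ready=[3] | order so far=[0, 2]
  pop 3: indeg[1]->1; indeg[4]->0 | ready=[4] | order so far=[0, 2, 3]
  pop 4: indeg[1]->0 | ready=[1] | order so far=[0, 2, 3, 4]
  pop 1: no out-edges | ready=[] | order so far=[0, 2, 3, 4, 1]
New canonical toposort: [0, 2, 3, 4, 1]
Compare positions:
  Node 0: index 0 -> 0 (same)
  Node 1: index 4 -> 4 (same)
  Node 2: index 1 -> 1 (same)
  Node 3: index 2 -> 2 (same)
  Node 4: index 3 -> 3 (same)
Nodes that changed position: none

Answer: none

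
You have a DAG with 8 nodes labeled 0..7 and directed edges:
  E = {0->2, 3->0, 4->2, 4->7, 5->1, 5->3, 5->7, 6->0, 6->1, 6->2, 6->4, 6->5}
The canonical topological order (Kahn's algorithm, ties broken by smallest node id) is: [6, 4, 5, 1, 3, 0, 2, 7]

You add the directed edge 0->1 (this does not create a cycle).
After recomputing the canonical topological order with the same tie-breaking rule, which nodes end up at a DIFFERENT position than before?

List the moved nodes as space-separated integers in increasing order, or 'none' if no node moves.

Answer: 0 1 3

Derivation:
Old toposort: [6, 4, 5, 1, 3, 0, 2, 7]
Added edge 0->1
Recompute Kahn (smallest-id tiebreak):
  initial in-degrees: [2, 3, 3, 1, 1, 1, 0, 2]
  ready (indeg=0): [6]
  pop 6: indeg[0]->1; indeg[1]->2; indeg[2]->2; indeg[4]->0; indeg[5]->0 | ready=[4, 5] | order so far=[6]
  pop 4: indeg[2]->1; indeg[7]->1 | ready=[5] | order so far=[6, 4]
  pop 5: indeg[1]->1; indeg[3]->0; indeg[7]->0 | ready=[3, 7] | order so far=[6, 4, 5]
  pop 3: indeg[0]->0 | ready=[0, 7] | order so far=[6, 4, 5, 3]
  pop 0: indeg[1]->0; indeg[2]->0 | ready=[1, 2, 7] | order so far=[6, 4, 5, 3, 0]
  pop 1: no out-edges | ready=[2, 7] | order so far=[6, 4, 5, 3, 0, 1]
  pop 2: no out-edges | ready=[7] | order so far=[6, 4, 5, 3, 0, 1, 2]
  pop 7: no out-edges | ready=[] | order so far=[6, 4, 5, 3, 0, 1, 2, 7]
New canonical toposort: [6, 4, 5, 3, 0, 1, 2, 7]
Compare positions:
  Node 0: index 5 -> 4 (moved)
  Node 1: index 3 -> 5 (moved)
  Node 2: index 6 -> 6 (same)
  Node 3: index 4 -> 3 (moved)
  Node 4: index 1 -> 1 (same)
  Node 5: index 2 -> 2 (same)
  Node 6: index 0 -> 0 (same)
  Node 7: index 7 -> 7 (same)
Nodes that changed position: 0 1 3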